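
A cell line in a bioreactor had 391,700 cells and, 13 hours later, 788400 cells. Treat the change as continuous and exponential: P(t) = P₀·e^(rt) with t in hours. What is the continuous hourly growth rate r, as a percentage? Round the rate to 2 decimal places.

788400 = 391700 · e^(r·13)
e^(13r) = 788400/391700 = 2.01276
r = ln(2.01276) / 13 = 0.69951 / 13

r ≈ 5.38% per hour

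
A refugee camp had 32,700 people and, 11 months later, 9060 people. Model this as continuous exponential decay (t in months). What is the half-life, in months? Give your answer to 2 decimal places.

half-life ≈ 5.94 months

r = ln(9060/32700) / 11 = ln(0.27706) / 11 ≈ -0.116682 per month
half-life = ln 2 / |r| = 0.69315 / 0.116682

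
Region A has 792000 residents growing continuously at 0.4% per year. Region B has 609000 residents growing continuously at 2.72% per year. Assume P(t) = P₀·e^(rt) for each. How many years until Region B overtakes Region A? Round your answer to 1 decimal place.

t ≈ 11.3 years

792000·e^(0.004t) = 609000·e^(0.0272t)
792000/609000 = e^((0.0272 − 0.004)t) → ln(1.30049) = 0.0232·t
t = 0.26274 / 0.0232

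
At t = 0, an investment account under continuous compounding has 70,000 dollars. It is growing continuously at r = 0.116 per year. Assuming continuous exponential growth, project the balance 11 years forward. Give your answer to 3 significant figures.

≈ 251,000 dollars

P(11) = 70000 · e^(0.116·11) = 70000 · e^(1.276)
= 70000 · 3.58228 ≈ 250759.73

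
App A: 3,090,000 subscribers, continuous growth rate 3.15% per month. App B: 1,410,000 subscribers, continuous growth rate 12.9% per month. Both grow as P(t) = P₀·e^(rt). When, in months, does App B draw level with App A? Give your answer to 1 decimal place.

t ≈ 8.0 months

3090000·e^(0.0315t) = 1410000·e^(0.129t)
3090000/1410000 = e^((0.129 − 0.0315)t) → ln(2.19149) = 0.0975·t
t = 0.78458 / 0.0975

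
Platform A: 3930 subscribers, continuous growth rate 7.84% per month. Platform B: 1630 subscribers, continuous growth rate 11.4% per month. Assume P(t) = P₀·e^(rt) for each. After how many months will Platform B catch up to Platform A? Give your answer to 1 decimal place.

3930·e^(0.0784t) = 1630·e^(0.114t)
3930/1630 = e^((0.114 − 0.0784)t) → ln(2.41104) = 0.0356·t
t = 0.88006 / 0.0356

t ≈ 24.7 months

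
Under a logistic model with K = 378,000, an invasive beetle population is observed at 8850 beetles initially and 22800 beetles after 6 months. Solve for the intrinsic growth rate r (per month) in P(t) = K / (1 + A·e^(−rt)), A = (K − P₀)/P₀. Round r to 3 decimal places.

r ≈ 0.164 per month

A = (378000 − 8850)/8850 = 41.71186
22800 = 378000/(1 + 41.71186·e^(−r·6)) → e^(−6r) = (16.57895 − 1)/41.71186 = 0.37349
r = −ln(0.37349)/6 = 0.98487/6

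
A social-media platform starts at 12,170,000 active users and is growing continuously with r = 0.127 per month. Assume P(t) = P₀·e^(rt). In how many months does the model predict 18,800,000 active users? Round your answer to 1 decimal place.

18800000 = 12170000 · e^(0.127·t)
t = ln(18800000/12170000) / 0.127 = ln(1.54478) / 0.127 = 0.43488 / 0.127

t ≈ 3.4 months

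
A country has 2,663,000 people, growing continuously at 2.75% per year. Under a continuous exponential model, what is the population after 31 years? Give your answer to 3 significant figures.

≈ 6,250,000 people

P(31) = 2663000 · e^(0.0275·31) = 2663000 · e^(0.8525)
= 2663000 · 2.3455 ≈ 6246075.25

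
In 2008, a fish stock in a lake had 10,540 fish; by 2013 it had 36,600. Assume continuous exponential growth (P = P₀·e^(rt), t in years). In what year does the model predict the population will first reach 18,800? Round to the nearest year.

r = ln(36600/10540) / 5 = 1.24487/5 ≈ 0.248974 per year
t = ln(18800/10540) / r = 0.57868/0.248974 ≈ 2.32 years after 2008

year 2010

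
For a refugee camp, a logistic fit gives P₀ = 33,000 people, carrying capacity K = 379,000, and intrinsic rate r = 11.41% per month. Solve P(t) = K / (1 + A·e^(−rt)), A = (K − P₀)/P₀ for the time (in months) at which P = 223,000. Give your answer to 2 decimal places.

A = (379000 − 33000)/33000 = 10.48485
223000 = 379000/(1 + 10.48485·e^(−0.1141t)) → 1 + 10.48485·e^(−0.1141t) = 1.69955
e^(−0.1141t) = 0.06672 → t = ln(14.98796)/0.1141 = 2.70725/0.1141

t ≈ 23.73 months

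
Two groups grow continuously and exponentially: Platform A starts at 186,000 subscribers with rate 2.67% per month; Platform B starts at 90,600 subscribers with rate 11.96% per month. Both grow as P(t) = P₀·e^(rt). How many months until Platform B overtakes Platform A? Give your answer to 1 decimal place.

t ≈ 7.7 months

186000·e^(0.0267t) = 90600·e^(0.1196t)
186000/90600 = e^((0.1196 − 0.0267)t) → ln(2.05298) = 0.0929·t
t = 0.71929 / 0.0929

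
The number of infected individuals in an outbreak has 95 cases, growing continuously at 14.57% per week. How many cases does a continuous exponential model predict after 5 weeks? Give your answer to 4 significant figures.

≈ 196.8 cases

P(5) = 95 · e^(0.1457·5) = 95 · e^(0.7285)
= 95 · 2.07197 ≈ 196.84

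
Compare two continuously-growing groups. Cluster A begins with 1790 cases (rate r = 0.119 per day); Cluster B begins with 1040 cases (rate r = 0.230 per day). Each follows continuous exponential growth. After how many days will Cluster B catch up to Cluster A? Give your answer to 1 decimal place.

t ≈ 4.9 days

1790·e^(0.119t) = 1040·e^(0.23t)
1790/1040 = e^((0.23 − 0.119)t) → ln(1.72115) = 0.111·t
t = 0.54299 / 0.111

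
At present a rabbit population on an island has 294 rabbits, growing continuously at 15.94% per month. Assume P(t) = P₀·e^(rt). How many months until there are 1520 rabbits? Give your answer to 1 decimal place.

t ≈ 10.3 months

1520 = 294 · e^(0.1594·t)
t = ln(1520/294) / 0.1594 = ln(5.17007) / 0.1594 = 1.64289 / 0.1594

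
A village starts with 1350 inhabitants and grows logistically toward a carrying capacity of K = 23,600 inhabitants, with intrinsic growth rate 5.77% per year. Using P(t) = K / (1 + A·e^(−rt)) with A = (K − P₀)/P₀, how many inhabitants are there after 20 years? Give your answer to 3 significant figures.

≈ 3,810 inhabitants

A = (23600 − 1350)/1350 = 16.48148
P(20) = 23600 / (1 + 16.48148·e^(−0.0577·20)) = 23600 / (1 + 16.48148·0.315373)
= 23600 / 6.19781 ≈ 3807.8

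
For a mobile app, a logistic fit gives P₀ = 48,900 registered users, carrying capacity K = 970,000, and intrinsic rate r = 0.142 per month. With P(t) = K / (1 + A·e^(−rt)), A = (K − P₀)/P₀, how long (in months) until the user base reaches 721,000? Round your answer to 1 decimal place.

t ≈ 28.2 months

A = (970000 − 48900)/48900 = 18.8364
721000 = 970000/(1 + 18.8364·e^(−0.142t)) → 1 + 18.8364·e^(−0.142t) = 1.34535
e^(−0.142t) = 0.018334 → t = ln(54.54235)/0.142 = 3.99898/0.142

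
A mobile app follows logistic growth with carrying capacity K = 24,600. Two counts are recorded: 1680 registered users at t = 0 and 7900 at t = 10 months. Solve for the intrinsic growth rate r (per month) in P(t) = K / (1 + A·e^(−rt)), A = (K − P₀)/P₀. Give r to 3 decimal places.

r ≈ 0.186 per month

A = (24600 − 1680)/1680 = 13.64286
7900 = 24600/(1 + 13.64286·e^(−r·10)) → e^(−10r) = (3.11392 − 1)/13.64286 = 0.154947
r = −ln(0.154947)/10 = 1.86467/10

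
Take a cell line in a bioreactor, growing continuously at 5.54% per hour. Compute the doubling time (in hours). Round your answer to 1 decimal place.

doubling time ≈ 12.5 hours

doubling time = ln(2) / |r| = 0.69315 / 0.0554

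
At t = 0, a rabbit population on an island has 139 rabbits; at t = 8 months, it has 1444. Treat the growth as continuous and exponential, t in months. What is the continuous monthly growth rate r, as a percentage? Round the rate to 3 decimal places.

r ≈ 29.259% per month

1444 = 139 · e^(r·8)
e^(8r) = 1444/139 = 10.38849
r = ln(10.38849) / 8 = 2.3407 / 8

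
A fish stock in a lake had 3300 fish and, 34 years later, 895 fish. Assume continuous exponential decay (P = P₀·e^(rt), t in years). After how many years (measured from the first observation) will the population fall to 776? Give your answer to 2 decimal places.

r = ln(895/3300) / 34 ≈ -0.038378 per year
t = ln(776/3300) / r = -1.44753 / -0.038378 ≈ 37.718

t ≈ 37.72 years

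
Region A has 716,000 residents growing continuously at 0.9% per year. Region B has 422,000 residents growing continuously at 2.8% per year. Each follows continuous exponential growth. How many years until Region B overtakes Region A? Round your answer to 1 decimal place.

t ≈ 27.8 years

716000·e^(0.009t) = 422000·e^(0.028t)
716000/422000 = e^((0.028 − 0.009)t) → ln(1.69668) = 0.019·t
t = 0.52867 / 0.019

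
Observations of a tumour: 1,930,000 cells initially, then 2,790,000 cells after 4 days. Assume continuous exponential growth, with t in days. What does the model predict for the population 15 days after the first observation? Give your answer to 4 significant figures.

r = ln(2790000/1930000) / 4 ≈ 0.09213 per day
P(15) = 1930000 · e^(0.09213·15) = 1930000 · 3.98268 ≈ 7686580.19

≈ 7,687,000 cells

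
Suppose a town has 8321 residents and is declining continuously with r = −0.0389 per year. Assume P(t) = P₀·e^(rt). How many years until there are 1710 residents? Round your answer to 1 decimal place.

1710 = 8321 · e^(-0.0389·t)
t = ln(1710/8321) / -0.0389 = ln(0.2055) / -0.0389 = -1.58229 / -0.0389

t ≈ 40.7 years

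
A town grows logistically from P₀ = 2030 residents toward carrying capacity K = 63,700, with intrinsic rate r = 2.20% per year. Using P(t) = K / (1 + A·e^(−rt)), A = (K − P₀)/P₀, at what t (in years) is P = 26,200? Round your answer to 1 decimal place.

t ≈ 138.9 years

A = (63700 − 2030)/2030 = 30.37931
26200 = 63700/(1 + 30.37931·e^(−0.022t)) → 1 + 30.37931·e^(−0.022t) = 2.4313
e^(−0.022t) = 0.047114 → t = ln(21.22501)/0.022 = 3.05518/0.022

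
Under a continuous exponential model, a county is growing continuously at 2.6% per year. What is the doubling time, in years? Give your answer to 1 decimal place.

doubling time = ln(2) / |r| = 0.69315 / 0.026

doubling time ≈ 26.7 years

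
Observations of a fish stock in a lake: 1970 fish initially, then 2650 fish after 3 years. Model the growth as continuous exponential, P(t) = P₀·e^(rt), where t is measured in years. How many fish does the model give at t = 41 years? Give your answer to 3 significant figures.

r = ln(2650/1970) / 3 ≈ 0.098842 per year
P(41) = 1970 · e^(0.098842·41) = 1970 · 57.54247 ≈ 113358.67

≈ 113,000 fish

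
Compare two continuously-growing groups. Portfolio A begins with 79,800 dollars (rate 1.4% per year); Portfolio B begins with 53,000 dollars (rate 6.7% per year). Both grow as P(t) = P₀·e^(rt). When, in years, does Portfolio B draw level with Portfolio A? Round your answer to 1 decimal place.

79800·e^(0.014t) = 53000·e^(0.067t)
79800/53000 = e^((0.067 − 0.014)t) → ln(1.50566) = 0.053·t
t = 0.40923 / 0.053

t ≈ 7.7 years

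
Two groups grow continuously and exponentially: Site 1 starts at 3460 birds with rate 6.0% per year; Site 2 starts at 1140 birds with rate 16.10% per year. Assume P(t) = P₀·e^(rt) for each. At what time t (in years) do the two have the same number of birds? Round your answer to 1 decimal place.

t ≈ 11.0 years

3460·e^(0.06t) = 1140·e^(0.161t)
3460/1140 = e^((0.161 − 0.06)t) → ln(3.03509) = 0.101·t
t = 1.11024 / 0.101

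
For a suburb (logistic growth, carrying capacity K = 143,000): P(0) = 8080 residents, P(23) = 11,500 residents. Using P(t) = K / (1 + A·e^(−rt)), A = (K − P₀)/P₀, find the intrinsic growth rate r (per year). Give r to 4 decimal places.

A = (143000 − 8080)/8080 = 16.69802
11500 = 143000/(1 + 16.69802·e^(−r·23)) → e^(−23r) = (12.43478 − 1)/16.69802 = 0.684799
r = −ln(0.684799)/23 = 0.37863/23

r ≈ 0.0165 per year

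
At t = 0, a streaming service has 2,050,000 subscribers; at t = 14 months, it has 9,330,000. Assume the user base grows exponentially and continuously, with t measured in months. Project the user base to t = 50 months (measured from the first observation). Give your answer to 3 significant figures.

r = ln(9330000/2050000) / 14 ≈ 0.108243 per month
P(50) = 2050000 · e^(0.108243·50) = 2050000 · 224.10749 ≈ 459420349.44

≈ 459,000,000 subscribers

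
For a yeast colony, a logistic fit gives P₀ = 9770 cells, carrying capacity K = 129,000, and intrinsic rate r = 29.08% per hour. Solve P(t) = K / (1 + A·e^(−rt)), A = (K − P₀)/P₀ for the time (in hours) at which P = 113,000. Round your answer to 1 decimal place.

t ≈ 15.3 hours

A = (129000 − 9770)/9770 = 12.20368
113000 = 129000/(1 + 12.20368·e^(−0.2908t)) → 1 + 12.20368·e^(−0.2908t) = 1.14159
e^(−0.2908t) = 0.011602 → t = ln(86.18852)/0.2908 = 4.45654/0.2908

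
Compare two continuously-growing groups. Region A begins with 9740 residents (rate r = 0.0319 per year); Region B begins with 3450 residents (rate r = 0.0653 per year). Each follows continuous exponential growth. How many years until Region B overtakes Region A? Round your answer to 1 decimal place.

t ≈ 31.1 years

9740·e^(0.0319t) = 3450·e^(0.0653t)
9740/3450 = e^((0.0653 − 0.0319)t) → ln(2.82319) = 0.0334·t
t = 1.03787 / 0.0334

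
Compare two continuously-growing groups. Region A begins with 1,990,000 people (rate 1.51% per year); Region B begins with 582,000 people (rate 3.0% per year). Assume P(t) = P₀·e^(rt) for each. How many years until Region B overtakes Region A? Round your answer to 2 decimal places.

t ≈ 82.51 years

1990000·e^(0.0151t) = 582000·e^(0.03t)
1990000/582000 = e^((0.03 − 0.0151)t) → ln(3.41924) = 0.0149·t
t = 1.22942 / 0.0149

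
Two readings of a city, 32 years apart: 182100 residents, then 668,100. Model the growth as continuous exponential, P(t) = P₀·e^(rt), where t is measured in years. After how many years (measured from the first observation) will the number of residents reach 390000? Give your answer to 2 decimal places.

r = ln(668100/182100) / 32 ≈ 0.040621 per year
t = ln(390000/182100) / r = 0.76159 / 0.040621 ≈ 18.749

t ≈ 18.75 years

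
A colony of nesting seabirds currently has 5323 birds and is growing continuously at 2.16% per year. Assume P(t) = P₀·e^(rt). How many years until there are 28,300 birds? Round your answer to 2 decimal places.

t ≈ 77.35 years

28300 = 5323 · e^(0.0216·t)
t = ln(28300/5323) / 0.0216 = ln(5.31655) / 0.0216 = 1.67082 / 0.0216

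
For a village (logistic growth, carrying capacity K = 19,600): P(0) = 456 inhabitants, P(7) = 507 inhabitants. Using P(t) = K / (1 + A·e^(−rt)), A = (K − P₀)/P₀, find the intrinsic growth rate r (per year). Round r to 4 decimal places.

A = (19600 − 456)/456 = 41.98246
507 = 19600/(1 + 41.98246·e^(−r·7)) → e^(−7r) = (38.65878 − 1)/41.98246 = 0.897012
r = −ln(0.897012)/7 = 0.10869/7

r ≈ 0.0155 per year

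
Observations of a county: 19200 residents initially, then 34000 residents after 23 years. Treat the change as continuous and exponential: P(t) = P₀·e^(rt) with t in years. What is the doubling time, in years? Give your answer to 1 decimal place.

doubling time ≈ 27.9 years

r = ln(34000/19200) / 23 = ln(1.77083) / 23 ≈ 0.024846 per year
doubling time = ln 2 / |r| = 0.69315 / 0.024846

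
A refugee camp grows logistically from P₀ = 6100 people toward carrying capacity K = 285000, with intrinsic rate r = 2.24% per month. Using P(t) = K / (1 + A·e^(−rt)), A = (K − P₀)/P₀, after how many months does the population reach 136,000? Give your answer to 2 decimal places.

t ≈ 166.57 months

A = (285000 − 6100)/6100 = 45.72131
136000 = 285000/(1 + 45.72131·e^(−0.0224t)) → 1 + 45.72131·e^(−0.0224t) = 2.09559
e^(−0.0224t) = 0.023962 → t = ln(41.7322)/0.0224 = 3.73127/0.0224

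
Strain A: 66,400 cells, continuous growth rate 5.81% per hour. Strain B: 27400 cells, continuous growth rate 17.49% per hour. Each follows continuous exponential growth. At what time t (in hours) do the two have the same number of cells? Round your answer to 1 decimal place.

66400·e^(0.0581t) = 27400·e^(0.1749t)
66400/27400 = e^((0.1749 − 0.0581)t) → ln(2.42336) = 0.1168·t
t = 0.88515 / 0.1168

t ≈ 7.6 hours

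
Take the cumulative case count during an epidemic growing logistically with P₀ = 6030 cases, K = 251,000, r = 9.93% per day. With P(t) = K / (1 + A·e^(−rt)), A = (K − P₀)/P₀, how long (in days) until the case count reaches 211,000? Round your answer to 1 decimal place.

A = (251000 − 6030)/6030 = 40.62521
211000 = 251000/(1 + 40.62521·e^(−0.0993t)) → 1 + 40.62521·e^(−0.0993t) = 1.18957
e^(−0.0993t) = 0.004666 → t = ln(214.29797)/0.0993 = 5.36737/0.0993

t ≈ 54.1 days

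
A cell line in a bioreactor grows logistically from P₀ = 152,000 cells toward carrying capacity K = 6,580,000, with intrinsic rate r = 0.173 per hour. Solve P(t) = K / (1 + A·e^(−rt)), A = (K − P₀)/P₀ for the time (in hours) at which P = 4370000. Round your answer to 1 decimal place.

t ≈ 25.6 hours

A = (6580000 − 152000)/152000 = 42.28947
4370000 = 6580000/(1 + 42.28947·e^(−0.173t)) → 1 + 42.28947·e^(−0.173t) = 1.50572
e^(−0.173t) = 0.011959 → t = ln(83.62217)/0.173 = 4.42631/0.173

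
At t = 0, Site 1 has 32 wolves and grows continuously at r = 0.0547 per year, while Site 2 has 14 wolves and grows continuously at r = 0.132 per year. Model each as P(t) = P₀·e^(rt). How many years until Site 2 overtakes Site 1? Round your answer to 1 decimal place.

t ≈ 10.7 years

32·e^(0.0547t) = 14·e^(0.132t)
32/14 = e^((0.132 − 0.0547)t) → ln(2.28571) = 0.0773·t
t = 0.82668 / 0.0773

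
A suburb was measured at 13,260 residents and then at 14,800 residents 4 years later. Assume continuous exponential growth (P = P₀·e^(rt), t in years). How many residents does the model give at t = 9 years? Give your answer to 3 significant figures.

≈ 17,000 residents

r = ln(14800/13260) / 4 ≈ 0.027469 per year
P(9) = 13260 · e^(0.027469·9) = 13260 · 1.28046 ≈ 16978.9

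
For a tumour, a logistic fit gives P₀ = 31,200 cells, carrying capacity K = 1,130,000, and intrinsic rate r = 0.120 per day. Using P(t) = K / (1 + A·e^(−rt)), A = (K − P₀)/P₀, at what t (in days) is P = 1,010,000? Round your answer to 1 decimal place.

t ≈ 47.4 days

A = (1130000 − 31200)/31200 = 35.21795
1010000 = 1130000/(1 + 35.21795·e^(−0.12t)) → 1 + 35.21795·e^(−0.12t) = 1.11881
e^(−0.12t) = 0.003374 → t = ln(296.41774)/0.12 = 5.69177/0.12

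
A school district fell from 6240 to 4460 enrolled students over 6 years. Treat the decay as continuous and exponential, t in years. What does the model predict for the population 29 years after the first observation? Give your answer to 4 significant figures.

r = ln(4460/6240) / 6 ≈ -0.055972 per year
P(29) = 6240 · e^(-0.055972·29) = 6240 · 0.19727 ≈ 1230.96

≈ 1,231 enrolled students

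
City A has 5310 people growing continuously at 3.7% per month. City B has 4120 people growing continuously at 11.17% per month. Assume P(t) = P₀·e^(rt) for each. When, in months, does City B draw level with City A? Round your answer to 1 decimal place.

5310·e^(0.037t) = 4120·e^(0.1117t)
5310/4120 = e^((0.1117 − 0.037)t) → ln(1.28883) = 0.0747·t
t = 0.25374 / 0.0747

t ≈ 3.4 months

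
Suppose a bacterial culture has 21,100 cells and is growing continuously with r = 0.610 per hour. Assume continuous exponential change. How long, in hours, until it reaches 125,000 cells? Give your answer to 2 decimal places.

t ≈ 2.92 hours

125000 = 21100 · e^(0.61·t)
t = ln(125000/21100) / 0.61 = ln(5.92417) / 0.61 = 1.77904 / 0.61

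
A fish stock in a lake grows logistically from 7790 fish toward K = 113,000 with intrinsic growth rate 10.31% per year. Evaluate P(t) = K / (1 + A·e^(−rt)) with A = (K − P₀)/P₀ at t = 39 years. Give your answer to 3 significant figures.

≈ 91,000 fish

A = (113000 − 7790)/7790 = 13.50578
P(39) = 113000 / (1 + 13.50578·e^(−0.1031·39)) = 113000 / (1 + 13.50578·0.017937)
= 113000 / 1.24225 ≈ 90963.93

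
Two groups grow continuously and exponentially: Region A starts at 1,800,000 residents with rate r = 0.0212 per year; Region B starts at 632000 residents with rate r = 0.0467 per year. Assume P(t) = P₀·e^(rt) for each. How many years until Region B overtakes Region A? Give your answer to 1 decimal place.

1800000·e^(0.0212t) = 632000·e^(0.0467t)
1800000/632000 = e^((0.0467 − 0.0212)t) → ln(2.8481) = 0.0255·t
t = 1.04665 / 0.0255

t ≈ 41.0 years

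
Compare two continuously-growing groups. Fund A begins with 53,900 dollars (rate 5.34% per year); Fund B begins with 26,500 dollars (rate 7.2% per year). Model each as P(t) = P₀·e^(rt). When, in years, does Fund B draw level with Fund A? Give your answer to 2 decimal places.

t ≈ 38.17 years

53900·e^(0.0534t) = 26500·e^(0.072t)
53900/26500 = e^((0.072 − 0.0534)t) → ln(2.03396) = 0.0186·t
t = 0.70999 / 0.0186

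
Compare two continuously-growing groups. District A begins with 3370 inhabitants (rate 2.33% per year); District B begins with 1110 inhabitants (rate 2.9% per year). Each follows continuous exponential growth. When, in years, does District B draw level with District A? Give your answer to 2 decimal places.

3370·e^(0.0233t) = 1110·e^(0.029t)
3370/1110 = e^((0.029 − 0.0233)t) → ln(3.03604) = 0.0057·t
t = 1.11055 / 0.0057

t ≈ 194.83 years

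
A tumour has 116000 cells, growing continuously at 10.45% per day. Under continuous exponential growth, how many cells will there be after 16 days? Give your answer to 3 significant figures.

P(16) = 116000 · e^(0.1045·16) = 116000 · e^(1.672)
= 116000 · 5.3228 ≈ 617445.12

≈ 617,000 cells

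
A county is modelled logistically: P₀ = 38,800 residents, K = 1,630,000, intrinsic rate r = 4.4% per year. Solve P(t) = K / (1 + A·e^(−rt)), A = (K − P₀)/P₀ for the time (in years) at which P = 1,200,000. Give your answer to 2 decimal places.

t ≈ 107.73 years

A = (1630000 − 38800)/38800 = 41.01031
1200000 = 1630000/(1 + 41.01031·e^(−0.044t)) → 1 + 41.01031·e^(−0.044t) = 1.35833
e^(−0.044t) = 0.008738 → t = ln(114.44737)/0.044 = 4.74012/0.044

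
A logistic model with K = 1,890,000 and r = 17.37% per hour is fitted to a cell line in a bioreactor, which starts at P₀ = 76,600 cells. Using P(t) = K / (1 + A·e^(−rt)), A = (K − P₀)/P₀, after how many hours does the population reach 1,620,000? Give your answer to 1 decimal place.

A = (1890000 − 76600)/76600 = 23.67363
1620000 = 1890000/(1 + 23.67363·e^(−0.1737t)) → 1 + 23.67363·e^(−0.1737t) = 1.16667
e^(−0.1737t) = 0.00704 → t = ln(142.04178)/0.1737 = 4.95612/0.1737

t ≈ 28.5 hours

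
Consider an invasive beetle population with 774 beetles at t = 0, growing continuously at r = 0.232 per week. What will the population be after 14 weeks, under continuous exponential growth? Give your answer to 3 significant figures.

≈ 19,900 beetles

P(14) = 774 · e^(0.232·14) = 774 · e^(3.248)
= 774 · 25.73881 ≈ 19921.84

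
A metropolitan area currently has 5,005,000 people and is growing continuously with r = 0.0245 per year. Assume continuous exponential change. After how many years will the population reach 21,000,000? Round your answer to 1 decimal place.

21000000 = 5005000 · e^(0.0245·t)
t = ln(21000000/5005000) / 0.0245 = ln(4.1958) / 0.0245 = 1.43409 / 0.0245

t ≈ 58.5 years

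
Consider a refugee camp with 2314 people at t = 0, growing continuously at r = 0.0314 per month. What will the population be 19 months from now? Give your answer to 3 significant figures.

P(19) = 2314 · e^(0.0314·19) = 2314 · e^(0.5966)
= 2314 · 1.81593 ≈ 4202.07

≈ 4,200 people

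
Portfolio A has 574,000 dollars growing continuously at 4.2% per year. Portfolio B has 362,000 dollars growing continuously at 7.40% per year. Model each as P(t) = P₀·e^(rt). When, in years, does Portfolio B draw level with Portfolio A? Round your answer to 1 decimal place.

t ≈ 14.4 years

574000·e^(0.042t) = 362000·e^(0.074t)
574000/362000 = e^((0.074 − 0.042)t) → ln(1.58564) = 0.032·t
t = 0.46099 / 0.032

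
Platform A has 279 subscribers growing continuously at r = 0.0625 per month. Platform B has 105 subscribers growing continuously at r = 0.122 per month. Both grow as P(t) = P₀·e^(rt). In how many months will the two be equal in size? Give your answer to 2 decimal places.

279·e^(0.0625t) = 105·e^(0.122t)
279/105 = e^((0.122 − 0.0625)t) → ln(2.65714) = 0.0595·t
t = 0.97725 / 0.0595

t ≈ 16.42 months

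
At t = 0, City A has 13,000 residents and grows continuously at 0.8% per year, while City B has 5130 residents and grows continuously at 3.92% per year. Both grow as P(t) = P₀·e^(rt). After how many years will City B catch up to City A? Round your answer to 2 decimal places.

13000·e^(0.008t) = 5130·e^(0.0392t)
13000/5130 = e^((0.0392 − 0.008)t) → ln(2.53411) = 0.0312·t
t = 0.92984 / 0.0312

t ≈ 29.80 years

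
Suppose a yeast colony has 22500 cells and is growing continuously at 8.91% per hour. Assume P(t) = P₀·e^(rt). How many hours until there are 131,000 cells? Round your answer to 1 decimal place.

131000 = 22500 · e^(0.0891·t)
t = ln(131000/22500) / 0.0891 = ln(5.82222) / 0.0891 = 1.76168 / 0.0891

t ≈ 19.8 hours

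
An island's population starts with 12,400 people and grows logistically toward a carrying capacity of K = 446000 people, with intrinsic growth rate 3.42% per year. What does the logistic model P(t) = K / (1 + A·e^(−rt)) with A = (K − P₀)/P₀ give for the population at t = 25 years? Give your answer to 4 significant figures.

A = (446000 − 12400)/12400 = 34.96774
P(25) = 446000 / (1 + 34.96774·e^(−0.0342·25)) = 446000 / (1 + 34.96774·0.425283)
= 446000 / 15.87119 ≈ 28101.23

≈ 28,100 people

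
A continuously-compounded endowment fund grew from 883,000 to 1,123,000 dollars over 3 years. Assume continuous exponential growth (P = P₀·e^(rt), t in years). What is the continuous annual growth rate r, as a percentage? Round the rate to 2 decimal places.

1123000 = 883000 · e^(r·3)
e^(3r) = 1123000/883000 = 1.2718
r = ln(1.2718) / 3 = 0.24043 / 3

r ≈ 8.01% per year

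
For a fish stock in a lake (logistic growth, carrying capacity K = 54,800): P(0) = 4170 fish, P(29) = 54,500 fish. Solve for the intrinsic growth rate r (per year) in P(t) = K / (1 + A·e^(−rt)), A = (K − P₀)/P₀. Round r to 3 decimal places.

A = (54800 − 4170)/4170 = 12.14149
54500 = 54800/(1 + 12.14149·e^(−r·29)) → e^(−29r) = (1.0055 − 1)/12.14149 = 0.000453
r = −ln(0.000453)/29 = 7.6988/29

r ≈ 0.265 per year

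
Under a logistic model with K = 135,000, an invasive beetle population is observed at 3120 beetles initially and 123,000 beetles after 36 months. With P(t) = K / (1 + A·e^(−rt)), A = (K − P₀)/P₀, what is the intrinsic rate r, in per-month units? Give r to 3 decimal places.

r ≈ 0.169 per month

A = (135000 − 3120)/3120 = 42.26923
123000 = 135000/(1 + 42.26923·e^(−r·36)) → e^(−36r) = (1.09756 − 1)/42.26923 = 0.002308
r = −ln(0.002308)/36 = 6.07134/36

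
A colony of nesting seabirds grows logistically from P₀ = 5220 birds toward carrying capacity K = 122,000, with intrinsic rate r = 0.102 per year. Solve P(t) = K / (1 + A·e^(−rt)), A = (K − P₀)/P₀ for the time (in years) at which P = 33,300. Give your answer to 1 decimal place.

t ≈ 20.9 years

A = (122000 − 5220)/5220 = 22.37165
33300 = 122000/(1 + 22.37165·e^(−0.102t)) → 1 + 22.37165·e^(−0.102t) = 3.66366
e^(−0.102t) = 0.119064 → t = ln(8.39883)/0.102 = 2.12809/0.102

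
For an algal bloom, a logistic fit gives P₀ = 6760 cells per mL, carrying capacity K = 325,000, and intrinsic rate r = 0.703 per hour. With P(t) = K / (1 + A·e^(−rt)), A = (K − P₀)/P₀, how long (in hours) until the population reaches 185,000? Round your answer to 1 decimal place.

A = (325000 − 6760)/6760 = 47.07692
185000 = 325000/(1 + 47.07692·e^(−0.703t)) → 1 + 47.07692·e^(−0.703t) = 1.75676
e^(−0.703t) = 0.016075 → t = ln(62.20879)/0.703 = 4.1305/0.703

t ≈ 5.9 hours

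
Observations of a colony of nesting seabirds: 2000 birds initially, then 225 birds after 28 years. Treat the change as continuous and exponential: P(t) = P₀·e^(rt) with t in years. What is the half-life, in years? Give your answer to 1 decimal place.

r = ln(225/2000) / 28 = ln(0.1125) / 28 ≈ -0.078029 per year
half-life = ln 2 / |r| = 0.69315 / 0.078029

half-life ≈ 8.9 years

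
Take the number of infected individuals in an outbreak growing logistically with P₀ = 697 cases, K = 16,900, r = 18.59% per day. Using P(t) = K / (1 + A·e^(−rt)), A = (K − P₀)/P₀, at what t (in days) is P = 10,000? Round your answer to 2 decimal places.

A = (16900 − 697)/697 = 23.24677
10000 = 16900/(1 + 23.24677·e^(−0.1859t)) → 1 + 23.24677·e^(−0.1859t) = 1.69
e^(−0.1859t) = 0.029682 → t = ln(33.69097)/0.1859 = 3.51723/0.1859

t ≈ 18.92 days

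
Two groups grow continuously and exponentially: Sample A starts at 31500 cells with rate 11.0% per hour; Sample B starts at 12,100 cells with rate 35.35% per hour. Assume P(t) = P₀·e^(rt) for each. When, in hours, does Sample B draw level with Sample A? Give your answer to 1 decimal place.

t ≈ 3.9 hours

31500·e^(0.11t) = 12100·e^(0.3535t)
31500/12100 = e^((0.3535 − 0.11)t) → ln(2.60331) = 0.2435·t
t = 0.95678 / 0.2435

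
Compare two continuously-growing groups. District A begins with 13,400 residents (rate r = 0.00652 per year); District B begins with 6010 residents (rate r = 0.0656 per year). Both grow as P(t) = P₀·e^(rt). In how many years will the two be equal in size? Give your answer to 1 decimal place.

t ≈ 13.6 years

13400·e^(0.00652t) = 6010·e^(0.0656t)
13400/6010 = e^((0.0656 − 0.00652)t) → ln(2.22962) = 0.05908·t
t = 0.80183 / 0.05908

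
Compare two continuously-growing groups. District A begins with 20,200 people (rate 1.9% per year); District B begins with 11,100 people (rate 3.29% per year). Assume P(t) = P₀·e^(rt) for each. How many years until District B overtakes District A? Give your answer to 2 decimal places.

20200·e^(0.019t) = 11100·e^(0.0329t)
20200/11100 = e^((0.0329 − 0.019)t) → ln(1.81982) = 0.0139·t
t = 0.59874 / 0.0139

t ≈ 43.07 years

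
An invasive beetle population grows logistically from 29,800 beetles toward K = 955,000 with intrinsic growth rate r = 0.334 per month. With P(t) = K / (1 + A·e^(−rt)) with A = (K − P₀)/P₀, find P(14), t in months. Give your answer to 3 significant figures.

≈ 741,000 beetles

A = (955000 − 29800)/29800 = 31.04698
P(14) = 955000 / (1 + 31.04698·e^(−0.334·14)) = 955000 / (1 + 31.04698·0.009316)
= 955000 / 1.28924 ≈ 740746.48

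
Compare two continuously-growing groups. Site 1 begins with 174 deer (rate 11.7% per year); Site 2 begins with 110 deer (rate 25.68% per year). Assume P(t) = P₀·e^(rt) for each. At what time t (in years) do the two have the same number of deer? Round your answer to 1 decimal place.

174·e^(0.117t) = 110·e^(0.2568t)
174/110 = e^((0.2568 − 0.117)t) → ln(1.58182) = 0.1398·t
t = 0.45857 / 0.1398

t ≈ 3.3 years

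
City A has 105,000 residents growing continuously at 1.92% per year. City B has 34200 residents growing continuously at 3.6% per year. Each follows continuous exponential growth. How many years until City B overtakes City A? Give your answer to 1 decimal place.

105000·e^(0.0192t) = 34200·e^(0.036t)
105000/34200 = e^((0.036 − 0.0192)t) → ln(3.07018) = 0.0168·t
t = 1.12173 / 0.0168

t ≈ 66.8 years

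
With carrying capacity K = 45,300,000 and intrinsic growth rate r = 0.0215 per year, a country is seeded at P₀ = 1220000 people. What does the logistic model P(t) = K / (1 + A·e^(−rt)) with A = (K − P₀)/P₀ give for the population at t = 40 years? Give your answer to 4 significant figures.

A = (45300000 − 1220000)/1220000 = 36.13115
P(40) = 45300000 / (1 + 36.13115·e^(−0.0215·40)) = 45300000 / (1 + 36.13115·0.423162)
= 45300000 / 16.28933 ≈ 2780961.25

≈ 2,781,000 people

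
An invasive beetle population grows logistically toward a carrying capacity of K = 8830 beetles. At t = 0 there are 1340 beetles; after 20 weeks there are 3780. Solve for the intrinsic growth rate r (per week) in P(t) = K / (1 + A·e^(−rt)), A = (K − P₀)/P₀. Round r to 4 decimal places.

r ≈ 0.0716 per week

A = (8830 − 1340)/1340 = 5.58955
3780 = 8830/(1 + 5.58955·e^(−r·20)) → e^(−20r) = (2.33598 − 1)/5.58955 = 0.239014
r = −ln(0.239014)/20 = 1.43123/20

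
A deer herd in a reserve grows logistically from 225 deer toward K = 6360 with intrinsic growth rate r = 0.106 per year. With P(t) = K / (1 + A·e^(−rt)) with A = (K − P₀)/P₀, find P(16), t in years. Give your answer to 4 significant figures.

A = (6360 − 225)/225 = 27.26667
P(16) = 6360 / (1 + 27.26667·e^(−0.106·16)) = 6360 / (1 + 27.26667·0.183416)
= 6360 / 6.00114 ≈ 1059.8

≈ 1,060 deer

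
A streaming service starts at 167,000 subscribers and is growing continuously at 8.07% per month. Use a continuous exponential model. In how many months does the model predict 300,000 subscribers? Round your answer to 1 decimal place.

t ≈ 7.3 months

300000 = 167000 · e^(0.0807·t)
t = ln(300000/167000) / 0.0807 = ln(1.79641) / 0.0807 = 0.58579 / 0.0807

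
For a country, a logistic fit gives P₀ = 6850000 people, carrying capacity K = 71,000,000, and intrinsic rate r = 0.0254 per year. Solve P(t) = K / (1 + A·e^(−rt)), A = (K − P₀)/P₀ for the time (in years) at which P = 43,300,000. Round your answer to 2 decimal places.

A = (71000000 − 6850000)/6850000 = 9.36496
43300000 = 71000000/(1 + 9.36496·e^(−0.0254t)) → 1 + 9.36496·e^(−0.0254t) = 1.63972
e^(−0.0254t) = 0.06831 → t = ln(14.63909)/0.0254 = 2.6837/0.0254

t ≈ 105.66 years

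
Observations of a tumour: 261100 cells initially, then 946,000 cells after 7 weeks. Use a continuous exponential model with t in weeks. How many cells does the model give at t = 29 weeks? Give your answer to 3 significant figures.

r = ln(946000/261100) / 7 ≈ 0.183906 per week
P(29) = 261100 · e^(0.183906·29) = 261100 · 207.11247 ≈ 54077064.79

≈ 54,100,000 cells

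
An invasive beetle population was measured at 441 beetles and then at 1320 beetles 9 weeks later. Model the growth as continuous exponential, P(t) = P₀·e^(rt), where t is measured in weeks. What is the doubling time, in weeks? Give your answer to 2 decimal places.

doubling time ≈ 5.69 weeks

r = ln(1320/441) / 9 = ln(2.9932) / 9 ≈ 0.121816 per week
doubling time = ln 2 / |r| = 0.69315 / 0.121816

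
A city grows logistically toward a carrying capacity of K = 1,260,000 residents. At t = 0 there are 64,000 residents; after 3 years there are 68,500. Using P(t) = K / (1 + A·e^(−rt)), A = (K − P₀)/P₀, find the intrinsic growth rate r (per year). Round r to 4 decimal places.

A = (1260000 − 64000)/64000 = 18.6875
68500 = 1260000/(1 + 18.6875·e^(−r·3)) → e^(−3r) = (18.39416 − 1)/18.6875 = 0.930791
r = −ln(0.930791)/3 = 0.07172/3

r ≈ 0.0239 per year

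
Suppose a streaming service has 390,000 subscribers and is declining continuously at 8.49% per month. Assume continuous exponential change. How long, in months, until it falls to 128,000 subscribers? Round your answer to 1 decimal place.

t ≈ 13.1 months

128000 = 390000 · e^(-0.0849·t)
t = ln(128000/390000) / -0.0849 = ln(0.32821) / -0.0849 = -1.11412 / -0.0849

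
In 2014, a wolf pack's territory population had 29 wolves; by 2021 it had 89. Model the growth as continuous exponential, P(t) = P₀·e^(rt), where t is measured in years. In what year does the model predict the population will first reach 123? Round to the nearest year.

r = ln(89/29) / 7 = 1.12134/7 ≈ 0.160192 per year
t = ln(123/29) / r = 1.44489/0.160192 ≈ 9.02 years after 2014

year 2023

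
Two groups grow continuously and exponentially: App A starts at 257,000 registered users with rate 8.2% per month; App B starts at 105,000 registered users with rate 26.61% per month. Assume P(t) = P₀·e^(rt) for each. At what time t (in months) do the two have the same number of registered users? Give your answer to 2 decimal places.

t ≈ 4.86 months

257000·e^(0.082t) = 105000·e^(0.2661t)
257000/105000 = e^((0.2661 − 0.082)t) → ln(2.44762) = 0.1841·t
t = 0.89512 / 0.1841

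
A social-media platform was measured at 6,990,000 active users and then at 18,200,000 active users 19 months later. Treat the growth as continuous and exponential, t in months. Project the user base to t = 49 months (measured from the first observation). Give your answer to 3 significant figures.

≈ 82,500,000 active users

r = ln(18200000/6990000) / 19 ≈ 0.050365 per month
P(49) = 6990000 · e^(0.050365·49) = 6990000 · 11.79765 ≈ 82465591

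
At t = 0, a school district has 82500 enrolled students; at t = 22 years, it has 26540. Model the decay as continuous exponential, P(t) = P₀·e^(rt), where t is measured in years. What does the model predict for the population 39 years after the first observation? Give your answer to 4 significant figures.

≈ 11,050 enrolled students

r = ln(26540/82500) / 22 ≈ -0.051552 per year
P(39) = 82500 · e^(-0.051552·39) = 82500 · 0.13392 ≈ 11048.21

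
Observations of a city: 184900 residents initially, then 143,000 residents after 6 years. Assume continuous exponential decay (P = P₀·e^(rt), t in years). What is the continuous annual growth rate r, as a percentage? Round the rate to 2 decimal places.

r ≈ -4.28% per year

143000 = 184900 · e^(r·6)
e^(6r) = 143000/184900 = 0.77339
r = ln(0.77339) / 6 = -0.25697 / 6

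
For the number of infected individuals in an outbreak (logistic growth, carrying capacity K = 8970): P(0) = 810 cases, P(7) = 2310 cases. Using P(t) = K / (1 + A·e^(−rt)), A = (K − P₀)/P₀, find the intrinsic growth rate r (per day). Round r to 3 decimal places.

r ≈ 0.179 per day

A = (8970 − 810)/810 = 10.07407
2310 = 8970/(1 + 10.07407·e^(−r·7)) → e^(−7r) = (3.88312 − 1)/10.07407 = 0.286192
r = −ln(0.286192)/7 = 1.25109/7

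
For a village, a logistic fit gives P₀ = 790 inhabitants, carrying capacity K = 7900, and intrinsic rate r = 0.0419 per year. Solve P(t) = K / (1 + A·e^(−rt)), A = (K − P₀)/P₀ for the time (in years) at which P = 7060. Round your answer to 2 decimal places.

t ≈ 103.25 years

A = (7900 − 790)/790 = 9
7060 = 7900/(1 + 9·e^(−0.0419t)) → 1 + 9·e^(−0.0419t) = 1.11898
e^(−0.0419t) = 0.01322 → t = ln(75.64286)/0.0419 = 4.32602/0.0419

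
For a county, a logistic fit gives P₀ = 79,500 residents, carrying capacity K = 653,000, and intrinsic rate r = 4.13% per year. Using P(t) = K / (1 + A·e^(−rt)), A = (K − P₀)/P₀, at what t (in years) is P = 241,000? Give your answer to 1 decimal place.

A = (653000 − 79500)/79500 = 7.21384
241000 = 653000/(1 + 7.21384·e^(−0.0413t)) → 1 + 7.21384·e^(−0.0413t) = 2.70954
e^(−0.0413t) = 0.236981 → t = ln(4.21974)/0.0413 = 1.43977/0.0413

t ≈ 34.9 years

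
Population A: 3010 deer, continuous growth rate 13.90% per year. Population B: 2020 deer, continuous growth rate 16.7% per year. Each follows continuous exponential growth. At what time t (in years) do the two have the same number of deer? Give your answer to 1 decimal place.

3010·e^(0.139t) = 2020·e^(0.167t)
3010/2020 = e^((0.167 − 0.139)t) → ln(1.4901) = 0.028·t
t = 0.39884 / 0.028

t ≈ 14.2 years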